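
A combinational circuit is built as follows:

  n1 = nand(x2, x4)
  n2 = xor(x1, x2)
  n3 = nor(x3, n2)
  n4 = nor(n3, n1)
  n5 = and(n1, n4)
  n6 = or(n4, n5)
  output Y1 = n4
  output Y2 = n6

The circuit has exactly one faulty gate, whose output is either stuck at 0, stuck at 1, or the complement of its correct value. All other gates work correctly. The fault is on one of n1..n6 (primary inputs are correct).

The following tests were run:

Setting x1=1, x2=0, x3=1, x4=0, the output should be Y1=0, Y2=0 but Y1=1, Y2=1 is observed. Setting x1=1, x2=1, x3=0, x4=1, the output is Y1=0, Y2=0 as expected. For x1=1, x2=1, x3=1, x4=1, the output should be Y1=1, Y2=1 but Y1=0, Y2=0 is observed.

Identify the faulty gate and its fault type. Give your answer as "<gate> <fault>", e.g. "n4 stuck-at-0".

n1 inverted output

Fault-free values for test 1 (x1=1, x2=0, x3=1, x4=0): n1=1, n2=1, n3=0, n4=0, n5=0, n6=0, giving Y1=0, Y2=0. Observed Y1=1, Y2=1.
Test 1: faults giving observed Y1=1, Y2=1 are {n1 stuck-at-0, n1 inverted output, n4 stuck-at-1, n4 inverted output}.
Test 2 (x1=1, x2=1, x3=0, x4=1): fault-free n1=0, n2=0, n3=1, n4=0, n5=0, n6=0 → Y1=0, Y2=0; observed Y1=0, Y2=0. Eliminates n4 stuck-at-1, n4 inverted output.
Test 3 (x1=1, x2=1, x3=1, x4=1): fault-free n1=0, n2=0, n3=0, n4=1, n5=0, n6=1 → Y1=1, Y2=1; observed Y1=0, Y2=0. Eliminates n1 stuck-at-0.
Only n1 inverted output is consistent with every test.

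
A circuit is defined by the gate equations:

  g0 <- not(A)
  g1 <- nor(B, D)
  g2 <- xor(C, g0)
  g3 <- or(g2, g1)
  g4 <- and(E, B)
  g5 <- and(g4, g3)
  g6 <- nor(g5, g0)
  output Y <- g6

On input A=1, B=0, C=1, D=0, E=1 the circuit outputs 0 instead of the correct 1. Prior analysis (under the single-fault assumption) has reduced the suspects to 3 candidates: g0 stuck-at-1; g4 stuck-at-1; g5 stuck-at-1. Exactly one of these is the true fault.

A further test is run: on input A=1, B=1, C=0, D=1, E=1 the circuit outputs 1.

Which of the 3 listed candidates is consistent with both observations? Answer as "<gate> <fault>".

g4 stuck-at-1

Evaluate each candidate on input A=1, B=1, C=0, D=1, E=1:
  g0 stuck-at-1: g0=1 [stuck-at-1], g1=0, g2=1, g3=1, g4=1, g5=1, g6=0 → 0 — eliminated
  g4 stuck-at-1: g0=0, g1=0, g2=0, g3=0, g4=1 [stuck-at-1], g5=0, g6=1 → 1 — matches
  g5 stuck-at-1: g0=0, g1=0, g2=0, g3=0, g4=1, g5=1 [stuck-at-1], g6=0 → 0 — eliminated
Only g4 stuck-at-1 reproduces the observed 1.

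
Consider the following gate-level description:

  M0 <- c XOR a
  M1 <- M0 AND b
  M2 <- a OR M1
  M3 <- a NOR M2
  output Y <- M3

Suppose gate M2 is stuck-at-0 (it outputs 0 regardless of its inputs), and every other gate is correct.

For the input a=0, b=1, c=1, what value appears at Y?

1

Propagate with M2 forced: M0=1, M1=1, M2=0 [stuck-at-0], M3=1.
So Y = 1. (Without the fault it would be 0.)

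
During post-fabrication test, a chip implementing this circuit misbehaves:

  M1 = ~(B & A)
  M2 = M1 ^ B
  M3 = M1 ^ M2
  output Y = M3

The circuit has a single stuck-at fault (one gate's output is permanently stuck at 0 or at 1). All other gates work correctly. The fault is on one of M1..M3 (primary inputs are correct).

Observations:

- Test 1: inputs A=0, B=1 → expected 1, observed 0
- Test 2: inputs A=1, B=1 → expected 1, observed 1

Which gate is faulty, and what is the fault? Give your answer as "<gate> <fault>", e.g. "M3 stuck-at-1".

Fault-free values for test 1 (A=0, B=1): M1=1, M2=0, M3=1, giving Y=1. Observed 0.
Test 1: faults giving observed 0 are {M2 stuck-at-1, M3 stuck-at-0}.
Test 2 (A=1, B=1): fault-free M1=0, M2=1, M3=1 → 1; observed 1. Eliminates M3 stuck-at-0.
Only M2 stuck-at-1 is consistent with every test.

M2 stuck-at-1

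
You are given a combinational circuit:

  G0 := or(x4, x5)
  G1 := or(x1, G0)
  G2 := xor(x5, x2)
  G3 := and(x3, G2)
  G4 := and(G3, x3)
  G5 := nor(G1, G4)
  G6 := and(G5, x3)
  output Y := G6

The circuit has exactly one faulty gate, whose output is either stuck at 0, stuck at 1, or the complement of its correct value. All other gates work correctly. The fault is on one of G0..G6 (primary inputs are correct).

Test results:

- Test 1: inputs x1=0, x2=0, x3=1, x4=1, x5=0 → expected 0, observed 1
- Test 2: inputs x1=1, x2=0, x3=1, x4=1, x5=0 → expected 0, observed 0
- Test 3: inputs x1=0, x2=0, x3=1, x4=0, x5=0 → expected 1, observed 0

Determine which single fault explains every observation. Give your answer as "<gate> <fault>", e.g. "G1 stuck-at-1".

Fault-free values for test 1 (x1=0, x2=0, x3=1, x4=1, x5=0): G0=1, G1=1, G2=0, G3=0, G4=0, G5=0, G6=0, giving Y=0. Observed 1.
Test 1: faults giving observed 1 are {G0 stuck-at-0, G0 inverted output, G1 stuck-at-0, G1 inverted output, G5 stuck-at-1, G5 inverted output, G6 stuck-at-1, G6 inverted output}.
Test 2 (x1=1, x2=0, x3=1, x4=1, x5=0): fault-free G0=1, G1=1, G2=0, G3=0, G4=0, G5=0, G6=0 → 0; observed 0. Eliminates G1 stuck-at-0, G1 inverted output, G5 stuck-at-1, G5 inverted output, G6 stuck-at-1, G6 inverted output.
Test 3 (x1=0, x2=0, x3=1, x4=0, x5=0): fault-free G0=0, G1=0, G2=0, G3=0, G4=0, G5=1, G6=1 → 1; observed 0. Eliminates G0 stuck-at-0.
Only G0 inverted output is consistent with every test.

G0 inverted output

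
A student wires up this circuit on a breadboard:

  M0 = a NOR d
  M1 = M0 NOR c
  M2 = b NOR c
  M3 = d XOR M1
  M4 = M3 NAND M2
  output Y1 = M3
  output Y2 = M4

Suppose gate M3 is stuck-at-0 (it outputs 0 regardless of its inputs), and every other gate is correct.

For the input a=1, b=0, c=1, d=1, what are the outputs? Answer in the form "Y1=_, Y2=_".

Propagate with M3 forced: M0=0, M1=0, M2=0, M3=0 [stuck-at-0], M4=1.
So the outputs are Y1=0, Y2=1. (Without the fault they would be Y1=1, Y2=1.)

Y1=0, Y2=1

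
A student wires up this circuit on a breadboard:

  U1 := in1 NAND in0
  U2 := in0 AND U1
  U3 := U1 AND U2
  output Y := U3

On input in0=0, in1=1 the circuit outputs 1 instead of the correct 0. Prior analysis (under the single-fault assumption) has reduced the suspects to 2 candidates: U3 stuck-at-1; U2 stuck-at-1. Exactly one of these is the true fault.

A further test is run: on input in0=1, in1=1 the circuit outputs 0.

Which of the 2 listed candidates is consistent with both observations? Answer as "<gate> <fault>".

U2 stuck-at-1

Evaluate each candidate on input in0=1, in1=1:
  U3 stuck-at-1: U1=0, U2=0, U3=1 [stuck-at-1] → 1 — eliminated
  U2 stuck-at-1: U1=0, U2=1 [stuck-at-1], U3=0 → 0 — matches
Only U2 stuck-at-1 reproduces the observed 0.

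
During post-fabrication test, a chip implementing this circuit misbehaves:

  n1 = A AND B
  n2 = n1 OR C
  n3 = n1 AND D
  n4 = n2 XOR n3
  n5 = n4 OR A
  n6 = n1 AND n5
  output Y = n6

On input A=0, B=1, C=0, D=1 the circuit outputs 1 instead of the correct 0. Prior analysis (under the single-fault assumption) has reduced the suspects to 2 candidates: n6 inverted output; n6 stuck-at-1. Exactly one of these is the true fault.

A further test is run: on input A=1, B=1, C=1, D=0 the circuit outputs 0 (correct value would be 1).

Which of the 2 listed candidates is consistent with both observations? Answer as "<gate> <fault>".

Evaluate each candidate on input A=1, B=1, C=1, D=0:
  n6 inverted output: n1=1, n2=1, n3=0, n4=1, n5=1, n6=0 [inverted output] → 0 — matches
  n6 stuck-at-1: n1=1, n2=1, n3=0, n4=1, n5=1, n6=1 [stuck-at-1] → 1 — eliminated
Only n6 inverted output reproduces the observed 0.

n6 inverted output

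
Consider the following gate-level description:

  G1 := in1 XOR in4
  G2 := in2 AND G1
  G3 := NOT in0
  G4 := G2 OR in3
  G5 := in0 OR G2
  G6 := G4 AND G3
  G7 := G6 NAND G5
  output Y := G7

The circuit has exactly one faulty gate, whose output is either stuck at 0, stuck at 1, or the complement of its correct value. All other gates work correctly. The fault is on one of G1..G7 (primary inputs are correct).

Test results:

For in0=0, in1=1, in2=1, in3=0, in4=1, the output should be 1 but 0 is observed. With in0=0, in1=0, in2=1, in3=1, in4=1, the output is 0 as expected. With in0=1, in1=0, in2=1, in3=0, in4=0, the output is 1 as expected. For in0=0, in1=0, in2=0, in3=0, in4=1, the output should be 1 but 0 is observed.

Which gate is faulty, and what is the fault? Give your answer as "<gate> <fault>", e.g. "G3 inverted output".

G2 stuck-at-1

Fault-free values for test 1 (in0=0, in1=1, in2=1, in3=0, in4=1): G1=0, G2=0, G3=1, G4=0, G5=0, G6=0, G7=1, giving Y=1. Observed 0.
Test 1: faults giving observed 0 are {G1 stuck-at-1, G1 inverted output, G2 stuck-at-1, G2 inverted output, G7 stuck-at-0, G7 inverted output}.
Test 2 (in0=0, in1=0, in2=1, in3=1, in4=1): fault-free G1=1, G2=1, G3=1, G4=1, G5=1, G6=1, G7=0 → 0; observed 0. Eliminates G1 inverted output, G2 inverted output, G7 inverted output.
Test 3 (in0=1, in1=0, in2=1, in3=0, in4=0): fault-free G1=0, G2=0, G3=0, G4=0, G5=1, G6=0, G7=1 → 1; observed 1. Eliminates G7 stuck-at-0.
Test 4 (in0=0, in1=0, in2=0, in3=0, in4=1): fault-free G1=1, G2=0, G3=1, G4=0, G5=0, G6=0, G7=1 → 1; observed 0. Eliminates G1 stuck-at-1.
Only G2 stuck-at-1 is consistent with every test.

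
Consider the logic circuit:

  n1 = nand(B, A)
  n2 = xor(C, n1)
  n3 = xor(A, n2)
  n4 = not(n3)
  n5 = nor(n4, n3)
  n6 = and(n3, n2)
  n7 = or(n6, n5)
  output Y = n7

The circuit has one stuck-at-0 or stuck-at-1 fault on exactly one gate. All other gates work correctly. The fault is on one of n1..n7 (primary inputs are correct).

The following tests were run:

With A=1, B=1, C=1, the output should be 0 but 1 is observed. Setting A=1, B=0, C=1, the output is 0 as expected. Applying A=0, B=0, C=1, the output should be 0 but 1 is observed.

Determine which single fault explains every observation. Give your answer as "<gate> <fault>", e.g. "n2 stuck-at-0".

Fault-free values for test 1 (A=1, B=1, C=1): n1=0, n2=1, n3=0, n4=1, n5=0, n6=0, n7=0, giving Y=0. Observed 1.
Test 1: faults giving observed 1 are {n3 stuck-at-1, n4 stuck-at-0, n5 stuck-at-1, n6 stuck-at-1, n7 stuck-at-1}.
Test 2 (A=1, B=0, C=1): fault-free n1=1, n2=0, n3=1, n4=0, n5=0, n6=0, n7=0 → 0; observed 0. Eliminates n5 stuck-at-1, n6 stuck-at-1, n7 stuck-at-1.
Test 3 (A=0, B=0, C=1): fault-free n1=1, n2=0, n3=0, n4=1, n5=0, n6=0, n7=0 → 0; observed 1. Eliminates n3 stuck-at-1.
Only n4 stuck-at-0 is consistent with every test.

n4 stuck-at-0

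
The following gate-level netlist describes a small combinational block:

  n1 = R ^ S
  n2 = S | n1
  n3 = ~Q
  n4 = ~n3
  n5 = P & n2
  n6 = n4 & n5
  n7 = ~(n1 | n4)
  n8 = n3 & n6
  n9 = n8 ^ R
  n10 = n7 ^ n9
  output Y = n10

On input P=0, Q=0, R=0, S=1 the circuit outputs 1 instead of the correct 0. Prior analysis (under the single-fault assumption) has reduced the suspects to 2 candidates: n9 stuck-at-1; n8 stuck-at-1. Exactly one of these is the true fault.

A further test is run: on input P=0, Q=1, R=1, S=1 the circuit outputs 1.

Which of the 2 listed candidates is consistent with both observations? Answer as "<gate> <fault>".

n9 stuck-at-1

Evaluate each candidate on input P=0, Q=1, R=1, S=1:
  n9 stuck-at-1: n1=0, n2=1, n3=0, n4=1, n5=0, n6=0, n7=0, n8=0, n9=1 [stuck-at-1], n10=1 → 1 — matches
  n8 stuck-at-1: n1=0, n2=1, n3=0, n4=1, n5=0, n6=0, n7=0, n8=1 [stuck-at-1], n9=0, n10=0 → 0 — eliminated
Only n9 stuck-at-1 reproduces the observed 1.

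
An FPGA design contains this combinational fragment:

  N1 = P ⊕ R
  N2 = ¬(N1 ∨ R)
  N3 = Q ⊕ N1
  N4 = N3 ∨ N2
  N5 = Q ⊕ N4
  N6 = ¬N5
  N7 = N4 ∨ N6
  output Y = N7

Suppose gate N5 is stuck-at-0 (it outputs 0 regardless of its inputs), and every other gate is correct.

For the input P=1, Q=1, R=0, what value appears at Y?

1

Propagate with N5 forced: N1=1, N2=0, N3=0, N4=0, N5=0 [stuck-at-0], N6=1, N7=1.
So Y = 1. (Without the fault it would be 0.)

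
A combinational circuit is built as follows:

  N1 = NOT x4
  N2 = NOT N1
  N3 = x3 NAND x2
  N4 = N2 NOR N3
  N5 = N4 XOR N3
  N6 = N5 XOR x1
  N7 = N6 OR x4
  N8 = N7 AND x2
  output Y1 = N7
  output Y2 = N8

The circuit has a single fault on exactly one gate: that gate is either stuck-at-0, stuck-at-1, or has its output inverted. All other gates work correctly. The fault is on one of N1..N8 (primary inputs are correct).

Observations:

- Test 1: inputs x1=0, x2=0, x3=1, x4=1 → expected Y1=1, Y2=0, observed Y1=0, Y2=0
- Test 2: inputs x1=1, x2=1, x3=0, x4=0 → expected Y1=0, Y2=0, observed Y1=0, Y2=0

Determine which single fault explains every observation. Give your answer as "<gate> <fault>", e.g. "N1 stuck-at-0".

Fault-free values for test 1 (x1=0, x2=0, x3=1, x4=1): N1=0, N2=1, N3=1, N4=0, N5=1, N6=1, N7=1, N8=0, giving Y1=1, Y2=0. Observed Y1=0, Y2=0.
Test 1: faults giving observed Y1=0, Y2=0 are {N7 stuck-at-0, N7 inverted output}.
Test 2 (x1=1, x2=1, x3=0, x4=0): fault-free N1=1, N2=0, N3=1, N4=0, N5=1, N6=0, N7=0, N8=0 → Y1=0, Y2=0; observed Y1=0, Y2=0. Eliminates N7 inverted output.
Only N7 stuck-at-0 is consistent with every test.

N7 stuck-at-0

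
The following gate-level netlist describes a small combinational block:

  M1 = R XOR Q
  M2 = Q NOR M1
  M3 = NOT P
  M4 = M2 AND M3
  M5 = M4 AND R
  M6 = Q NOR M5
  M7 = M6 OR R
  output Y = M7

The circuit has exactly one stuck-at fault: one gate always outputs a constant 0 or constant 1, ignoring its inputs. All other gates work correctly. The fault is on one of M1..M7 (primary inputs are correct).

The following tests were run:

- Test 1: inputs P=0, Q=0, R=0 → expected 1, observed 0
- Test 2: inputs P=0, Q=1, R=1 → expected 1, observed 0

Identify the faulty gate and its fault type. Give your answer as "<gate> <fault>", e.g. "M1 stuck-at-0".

M7 stuck-at-0

Fault-free values for test 1 (P=0, Q=0, R=0): M1=0, M2=1, M3=1, M4=1, M5=0, M6=1, M7=1, giving Y=1. Observed 0.
Test 1: faults giving observed 0 are {M5 stuck-at-1, M6 stuck-at-0, M7 stuck-at-0}.
Test 2 (P=0, Q=1, R=1): fault-free M1=0, M2=0, M3=1, M4=0, M5=0, M6=0, M7=1 → 1; observed 0. Eliminates M5 stuck-at-1, M6 stuck-at-0.
Only M7 stuck-at-0 is consistent with every test.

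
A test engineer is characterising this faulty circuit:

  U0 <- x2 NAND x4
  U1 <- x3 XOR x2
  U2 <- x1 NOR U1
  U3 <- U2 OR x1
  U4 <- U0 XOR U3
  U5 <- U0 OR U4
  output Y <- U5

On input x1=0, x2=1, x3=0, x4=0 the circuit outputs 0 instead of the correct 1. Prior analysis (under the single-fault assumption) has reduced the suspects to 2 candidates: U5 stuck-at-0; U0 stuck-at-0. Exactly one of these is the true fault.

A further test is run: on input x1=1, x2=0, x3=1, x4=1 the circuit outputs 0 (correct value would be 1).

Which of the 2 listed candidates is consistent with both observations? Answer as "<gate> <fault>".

Evaluate each candidate on input x1=1, x2=0, x3=1, x4=1:
  U5 stuck-at-0: U0=1, U1=1, U2=0, U3=1, U4=0, U5=0 [stuck-at-0] → 0 — matches
  U0 stuck-at-0: U0=0 [stuck-at-0], U1=1, U2=0, U3=1, U4=1, U5=1 → 1 — eliminated
Only U5 stuck-at-0 reproduces the observed 0.

U5 stuck-at-0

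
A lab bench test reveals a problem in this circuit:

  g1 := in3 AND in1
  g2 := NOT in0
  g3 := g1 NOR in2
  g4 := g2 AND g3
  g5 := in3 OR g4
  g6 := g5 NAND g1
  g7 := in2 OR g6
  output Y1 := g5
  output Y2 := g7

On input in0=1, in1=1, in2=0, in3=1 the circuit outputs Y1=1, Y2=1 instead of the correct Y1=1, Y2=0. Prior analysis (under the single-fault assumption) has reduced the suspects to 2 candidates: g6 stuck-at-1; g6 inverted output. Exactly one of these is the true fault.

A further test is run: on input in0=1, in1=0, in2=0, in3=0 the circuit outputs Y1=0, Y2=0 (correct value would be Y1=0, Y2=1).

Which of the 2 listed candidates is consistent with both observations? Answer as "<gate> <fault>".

g6 inverted output

Evaluate each candidate on input in0=1, in1=0, in2=0, in3=0:
  g6 stuck-at-1: g1=0, g2=0, g3=1, g4=0, g5=0, g6=1 [stuck-at-1], g7=1 → Y1=0, Y2=1 — eliminated
  g6 inverted output: g1=0, g2=0, g3=1, g4=0, g5=0, g6=0 [inverted output], g7=0 → Y1=0, Y2=0 — matches
Only g6 inverted output reproduces the observed Y1=0, Y2=0.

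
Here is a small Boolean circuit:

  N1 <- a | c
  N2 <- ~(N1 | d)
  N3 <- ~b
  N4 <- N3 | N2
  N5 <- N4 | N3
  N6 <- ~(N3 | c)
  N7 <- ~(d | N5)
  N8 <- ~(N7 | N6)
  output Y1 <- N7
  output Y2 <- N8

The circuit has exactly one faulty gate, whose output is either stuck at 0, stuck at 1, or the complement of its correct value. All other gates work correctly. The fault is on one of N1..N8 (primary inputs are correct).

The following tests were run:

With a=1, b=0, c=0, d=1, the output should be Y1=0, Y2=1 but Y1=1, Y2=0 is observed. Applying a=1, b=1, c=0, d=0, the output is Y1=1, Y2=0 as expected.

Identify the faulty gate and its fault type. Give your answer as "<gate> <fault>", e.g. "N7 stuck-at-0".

Fault-free values for test 1 (a=1, b=0, c=0, d=1): N1=1, N2=0, N3=1, N4=1, N5=1, N6=0, N7=0, N8=1, giving Y1=0, Y2=1. Observed Y1=1, Y2=0.
Test 1: faults giving observed Y1=1, Y2=0 are {N7 stuck-at-1, N7 inverted output}.
Test 2 (a=1, b=1, c=0, d=0): fault-free N1=1, N2=0, N3=0, N4=0, N5=0, N6=1, N7=1, N8=0 → Y1=1, Y2=0; observed Y1=1, Y2=0. Eliminates N7 inverted output.
Only N7 stuck-at-1 is consistent with every test.

N7 stuck-at-1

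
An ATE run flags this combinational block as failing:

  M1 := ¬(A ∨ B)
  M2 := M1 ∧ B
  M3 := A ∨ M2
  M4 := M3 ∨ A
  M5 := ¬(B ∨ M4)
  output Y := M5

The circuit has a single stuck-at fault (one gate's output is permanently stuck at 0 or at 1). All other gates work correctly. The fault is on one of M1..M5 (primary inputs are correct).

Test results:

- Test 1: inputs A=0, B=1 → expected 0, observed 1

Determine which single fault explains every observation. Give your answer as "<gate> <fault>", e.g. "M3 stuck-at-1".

M5 stuck-at-1

Fault-free values for test 1 (A=0, B=1): M1=0, M2=0, M3=0, M4=0, M5=0, giving Y=0. Observed 1.
Test 1: faults giving observed 1 are {M5 stuck-at-1}.
Only M5 stuck-at-1 is consistent with every test.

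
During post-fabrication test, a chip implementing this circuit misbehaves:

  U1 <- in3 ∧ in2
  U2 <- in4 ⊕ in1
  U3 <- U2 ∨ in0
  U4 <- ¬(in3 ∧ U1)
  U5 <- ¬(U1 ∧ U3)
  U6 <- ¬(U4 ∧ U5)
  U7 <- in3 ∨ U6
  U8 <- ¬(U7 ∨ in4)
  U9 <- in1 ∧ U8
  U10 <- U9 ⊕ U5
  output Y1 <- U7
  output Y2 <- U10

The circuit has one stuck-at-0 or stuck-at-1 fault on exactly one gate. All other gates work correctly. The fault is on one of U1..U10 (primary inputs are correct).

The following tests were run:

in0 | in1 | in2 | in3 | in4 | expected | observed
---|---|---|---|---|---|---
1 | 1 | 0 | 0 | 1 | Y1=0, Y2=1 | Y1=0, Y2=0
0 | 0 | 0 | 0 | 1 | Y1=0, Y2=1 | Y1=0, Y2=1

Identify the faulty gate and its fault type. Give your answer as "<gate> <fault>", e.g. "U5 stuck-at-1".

Fault-free values for test 1 (in0=1, in1=1, in2=0, in3=0, in4=1): U1=0, U2=0, U3=1, U4=1, U5=1, U6=0, U7=0, U8=0, U9=0, U10=1, giving Y1=0, Y2=1. Observed Y1=0, Y2=0.
Test 1: faults giving observed Y1=0, Y2=0 are {U8 stuck-at-1, U9 stuck-at-1, U10 stuck-at-0}.
Test 2 (in0=0, in1=0, in2=0, in3=0, in4=1): fault-free U1=0, U2=1, U3=1, U4=1, U5=1, U6=0, U7=0, U8=0, U9=0, U10=1 → Y1=0, Y2=1; observed Y1=0, Y2=1. Eliminates U9 stuck-at-1, U10 stuck-at-0.
Only U8 stuck-at-1 is consistent with every test.

U8 stuck-at-1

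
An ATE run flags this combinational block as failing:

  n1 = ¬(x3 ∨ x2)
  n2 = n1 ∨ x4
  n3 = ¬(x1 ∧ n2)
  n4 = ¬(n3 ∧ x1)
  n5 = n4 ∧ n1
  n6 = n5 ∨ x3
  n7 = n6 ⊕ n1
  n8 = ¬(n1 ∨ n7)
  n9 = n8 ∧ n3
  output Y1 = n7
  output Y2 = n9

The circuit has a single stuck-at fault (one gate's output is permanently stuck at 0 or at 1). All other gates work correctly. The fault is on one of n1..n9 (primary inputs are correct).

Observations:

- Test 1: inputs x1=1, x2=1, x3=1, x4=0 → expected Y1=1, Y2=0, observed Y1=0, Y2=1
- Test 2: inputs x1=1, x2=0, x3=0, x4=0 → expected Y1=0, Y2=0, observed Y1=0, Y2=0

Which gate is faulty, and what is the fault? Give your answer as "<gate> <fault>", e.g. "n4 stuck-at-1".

n7 stuck-at-0

Fault-free values for test 1 (x1=1, x2=1, x3=1, x4=0): n1=0, n2=0, n3=1, n4=0, n5=0, n6=1, n7=1, n8=0, n9=0, giving Y1=1, Y2=0. Observed Y1=0, Y2=1.
Test 1: faults giving observed Y1=0, Y2=1 are {n6 stuck-at-0, n7 stuck-at-0}.
Test 2 (x1=1, x2=0, x3=0, x4=0): fault-free n1=1, n2=1, n3=0, n4=1, n5=1, n6=1, n7=0, n8=0, n9=0 → Y1=0, Y2=0; observed Y1=0, Y2=0. Eliminates n6 stuck-at-0.
Only n7 stuck-at-0 is consistent with every test.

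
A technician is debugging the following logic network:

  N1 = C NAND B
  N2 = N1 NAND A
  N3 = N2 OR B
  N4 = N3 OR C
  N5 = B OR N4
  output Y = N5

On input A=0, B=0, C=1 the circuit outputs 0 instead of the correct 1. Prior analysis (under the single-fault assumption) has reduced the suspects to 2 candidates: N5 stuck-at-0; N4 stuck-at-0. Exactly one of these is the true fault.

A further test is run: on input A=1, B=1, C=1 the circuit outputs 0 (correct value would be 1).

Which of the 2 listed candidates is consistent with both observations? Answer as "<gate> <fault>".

Evaluate each candidate on input A=1, B=1, C=1:
  N5 stuck-at-0: N1=0, N2=1, N3=1, N4=1, N5=0 [stuck-at-0] → 0 — matches
  N4 stuck-at-0: N1=0, N2=1, N3=1, N4=0 [stuck-at-0], N5=1 → 1 — eliminated
Only N5 stuck-at-0 reproduces the observed 0.

N5 stuck-at-0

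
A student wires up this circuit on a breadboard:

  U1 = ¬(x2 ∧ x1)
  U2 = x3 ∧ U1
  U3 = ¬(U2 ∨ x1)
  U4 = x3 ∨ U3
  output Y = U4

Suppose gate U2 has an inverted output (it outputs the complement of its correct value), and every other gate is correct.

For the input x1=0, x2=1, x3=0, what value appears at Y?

0

Propagate with U2 forced: U1=1, U2=1 [inverted output], U3=0, U4=0.
So Y = 0. (Without the fault it would be 1.)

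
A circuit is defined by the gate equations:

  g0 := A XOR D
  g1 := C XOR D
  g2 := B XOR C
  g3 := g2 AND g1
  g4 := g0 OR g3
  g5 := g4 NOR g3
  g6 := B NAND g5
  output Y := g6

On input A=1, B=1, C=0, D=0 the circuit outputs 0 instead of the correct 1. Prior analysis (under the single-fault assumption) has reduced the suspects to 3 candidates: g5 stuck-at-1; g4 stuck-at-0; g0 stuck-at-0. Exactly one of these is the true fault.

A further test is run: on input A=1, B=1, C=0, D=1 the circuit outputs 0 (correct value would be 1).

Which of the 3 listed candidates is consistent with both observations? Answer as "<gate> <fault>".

Evaluate each candidate on input A=1, B=1, C=0, D=1:
  g5 stuck-at-1: g0=0, g1=1, g2=1, g3=1, g4=1, g5=1 [stuck-at-1], g6=0 → 0 — matches
  g4 stuck-at-0: g0=0, g1=1, g2=1, g3=1, g4=0 [stuck-at-0], g5=0, g6=1 → 1 — eliminated
  g0 stuck-at-0: g0=0 [stuck-at-0], g1=1, g2=1, g3=1, g4=1, g5=0, g6=1 → 1 — eliminated
Only g5 stuck-at-1 reproduces the observed 0.

g5 stuck-at-1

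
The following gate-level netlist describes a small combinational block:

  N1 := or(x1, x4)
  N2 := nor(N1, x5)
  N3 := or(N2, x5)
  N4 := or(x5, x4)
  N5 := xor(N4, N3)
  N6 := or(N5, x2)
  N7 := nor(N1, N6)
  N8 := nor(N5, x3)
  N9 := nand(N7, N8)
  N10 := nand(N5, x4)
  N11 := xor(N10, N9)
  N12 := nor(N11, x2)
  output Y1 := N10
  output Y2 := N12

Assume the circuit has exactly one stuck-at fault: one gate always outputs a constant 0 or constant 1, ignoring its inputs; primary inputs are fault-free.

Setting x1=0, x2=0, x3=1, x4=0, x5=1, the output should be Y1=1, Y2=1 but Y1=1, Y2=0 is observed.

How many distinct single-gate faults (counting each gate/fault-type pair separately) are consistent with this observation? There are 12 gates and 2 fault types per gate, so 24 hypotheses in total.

4

Fault-free: N1=0, N2=0, N3=1, N4=1, N5=0, N6=0, N7=1, N8=0, N9=1, N10=1, N11=0, N12=1 → Y1=1, Y2=1. Observed Y1=1, Y2=0.
  N1: none of the 2 fault types match ✗
  N2: none of the 2 fault types match ✗
  N3: none of the 2 fault types match ✗
  N4: none of the 2 fault types match ✗
  N5: none of the 2 fault types match ✗
  N6: none of the 2 fault types match ✗
  N7: none of the 2 fault types match ✗
  N8: stuck-at-1 ✓; others ✗
  N9: stuck-at-0 ✓; others ✗
  N10: none of the 2 fault types match ✗
  N11: stuck-at-1 ✓; others ✗
  N12: stuck-at-0 ✓; others ✗
Consistent faults: {N8 stuck-at-1, N9 stuck-at-0, N11 stuck-at-1, N12 stuck-at-0} — 4 in all.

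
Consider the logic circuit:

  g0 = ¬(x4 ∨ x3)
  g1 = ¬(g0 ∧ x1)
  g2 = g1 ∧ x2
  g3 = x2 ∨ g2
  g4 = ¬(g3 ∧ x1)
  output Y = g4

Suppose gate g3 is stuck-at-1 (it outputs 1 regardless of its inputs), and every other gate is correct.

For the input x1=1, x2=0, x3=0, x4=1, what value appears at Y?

Propagate with g3 forced: g0=0, g1=1, g2=0, g3=1 [stuck-at-1], g4=0.
So Y = 0. (Without the fault it would be 1.)

0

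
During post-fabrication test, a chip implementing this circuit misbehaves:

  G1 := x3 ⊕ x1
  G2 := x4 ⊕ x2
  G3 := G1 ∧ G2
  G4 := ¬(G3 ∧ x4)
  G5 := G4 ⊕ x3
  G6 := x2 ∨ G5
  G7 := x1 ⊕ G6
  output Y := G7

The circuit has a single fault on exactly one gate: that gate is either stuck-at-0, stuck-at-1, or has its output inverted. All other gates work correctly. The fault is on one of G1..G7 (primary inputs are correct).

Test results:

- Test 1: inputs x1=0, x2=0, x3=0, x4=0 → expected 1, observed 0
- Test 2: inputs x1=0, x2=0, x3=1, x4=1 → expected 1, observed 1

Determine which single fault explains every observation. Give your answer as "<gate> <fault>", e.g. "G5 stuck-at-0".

Fault-free values for test 1 (x1=0, x2=0, x3=0, x4=0): G1=0, G2=0, G3=0, G4=1, G5=1, G6=1, G7=1, giving Y=1. Observed 0.
Test 1: faults giving observed 0 are {G4 stuck-at-0, G4 inverted output, G5 stuck-at-0, G5 inverted output, G6 stuck-at-0, G6 inverted output, G7 stuck-at-0, G7 inverted output}.
Test 2 (x1=0, x2=0, x3=1, x4=1): fault-free G1=1, G2=1, G3=1, G4=0, G5=1, G6=1, G7=1 → 1; observed 1. Eliminates G4 inverted output, G5 stuck-at-0, G5 inverted output, G6 stuck-at-0, G6 inverted output, G7 stuck-at-0, G7 inverted output.
Only G4 stuck-at-0 is consistent with every test.

G4 stuck-at-0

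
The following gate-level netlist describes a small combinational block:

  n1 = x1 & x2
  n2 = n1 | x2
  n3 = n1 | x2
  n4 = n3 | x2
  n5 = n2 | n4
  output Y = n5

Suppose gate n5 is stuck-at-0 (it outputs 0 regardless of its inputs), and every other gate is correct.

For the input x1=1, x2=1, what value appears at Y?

0

Propagate with n5 forced: n1=1, n2=1, n3=1, n4=1, n5=0 [stuck-at-0].
So Y = 0. (Without the fault it would be 1.)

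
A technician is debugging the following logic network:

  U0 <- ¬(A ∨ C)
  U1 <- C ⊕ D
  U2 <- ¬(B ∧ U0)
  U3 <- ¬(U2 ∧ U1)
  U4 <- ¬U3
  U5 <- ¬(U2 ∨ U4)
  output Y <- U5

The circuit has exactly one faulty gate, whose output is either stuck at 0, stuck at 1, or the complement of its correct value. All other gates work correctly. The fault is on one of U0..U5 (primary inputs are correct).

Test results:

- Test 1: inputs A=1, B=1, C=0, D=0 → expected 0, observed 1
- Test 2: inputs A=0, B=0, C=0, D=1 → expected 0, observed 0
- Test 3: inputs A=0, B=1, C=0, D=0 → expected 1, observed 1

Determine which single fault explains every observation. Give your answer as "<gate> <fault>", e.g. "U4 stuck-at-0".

U0 stuck-at-1

Fault-free values for test 1 (A=1, B=1, C=0, D=0): U0=0, U1=0, U2=1, U3=1, U4=0, U5=0, giving Y=0. Observed 1.
Test 1: faults giving observed 1 are {U0 stuck-at-1, U0 inverted output, U2 stuck-at-0, U2 inverted output, U5 stuck-at-1, U5 inverted output}.
Test 2 (A=0, B=0, C=0, D=1): fault-free U0=1, U1=1, U2=1, U3=0, U4=1, U5=0 → 0; observed 0. Eliminates U2 stuck-at-0, U2 inverted output, U5 stuck-at-1, U5 inverted output.
Test 3 (A=0, B=1, C=0, D=0): fault-free U0=1, U1=0, U2=0, U3=1, U4=0, U5=1 → 1; observed 1. Eliminates U0 inverted output.
Only U0 stuck-at-1 is consistent with every test.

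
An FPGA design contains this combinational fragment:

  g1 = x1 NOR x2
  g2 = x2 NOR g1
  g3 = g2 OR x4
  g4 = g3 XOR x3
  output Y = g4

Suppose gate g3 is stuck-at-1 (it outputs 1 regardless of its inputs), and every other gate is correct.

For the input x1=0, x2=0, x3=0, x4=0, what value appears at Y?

Propagate with g3 forced: g1=1, g2=0, g3=1 [stuck-at-1], g4=1.
So Y = 1. (Without the fault it would be 0.)

1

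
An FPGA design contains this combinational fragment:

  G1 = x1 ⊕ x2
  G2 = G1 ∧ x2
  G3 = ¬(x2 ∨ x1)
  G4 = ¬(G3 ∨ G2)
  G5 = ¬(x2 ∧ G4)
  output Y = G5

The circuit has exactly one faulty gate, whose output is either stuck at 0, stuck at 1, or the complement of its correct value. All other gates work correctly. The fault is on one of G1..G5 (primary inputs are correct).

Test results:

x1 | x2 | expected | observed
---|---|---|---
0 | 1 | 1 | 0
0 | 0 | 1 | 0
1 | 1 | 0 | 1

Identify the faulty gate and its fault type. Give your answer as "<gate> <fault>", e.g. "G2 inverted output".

Fault-free values for test 1 (x1=0, x2=1): G1=1, G2=1, G3=0, G4=0, G5=1, giving Y=1. Observed 0.
Test 1: faults giving observed 0 are {G1 stuck-at-0, G1 inverted output, G2 stuck-at-0, G2 inverted output, G4 stuck-at-1, G4 inverted output, G5 stuck-at-0, G5 inverted output}.
Test 2 (x1=0, x2=0): fault-free G1=0, G2=0, G3=1, G4=0, G5=1 → 1; observed 0. Eliminates G1 stuck-at-0, G1 inverted output, G2 stuck-at-0, G2 inverted output, G4 stuck-at-1, G4 inverted output.
Test 3 (x1=1, x2=1): fault-free G1=0, G2=0, G3=0, G4=1, G5=0 → 0; observed 1. Eliminates G5 stuck-at-0.
Only G5 inverted output is consistent with every test.

G5 inverted output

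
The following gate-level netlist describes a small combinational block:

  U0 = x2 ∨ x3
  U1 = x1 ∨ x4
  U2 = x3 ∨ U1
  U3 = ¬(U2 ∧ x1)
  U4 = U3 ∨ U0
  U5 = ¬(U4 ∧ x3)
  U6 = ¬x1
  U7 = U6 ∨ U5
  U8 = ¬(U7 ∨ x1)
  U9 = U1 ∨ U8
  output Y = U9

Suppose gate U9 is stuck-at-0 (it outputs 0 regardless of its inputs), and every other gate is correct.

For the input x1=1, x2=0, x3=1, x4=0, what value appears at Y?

0

Propagate with U9 forced: U0=1, U1=1, U2=1, U3=0, U4=1, U5=0, U6=0, U7=0, U8=0, U9=0 [stuck-at-0].
So Y = 0. (Without the fault it would be 1.)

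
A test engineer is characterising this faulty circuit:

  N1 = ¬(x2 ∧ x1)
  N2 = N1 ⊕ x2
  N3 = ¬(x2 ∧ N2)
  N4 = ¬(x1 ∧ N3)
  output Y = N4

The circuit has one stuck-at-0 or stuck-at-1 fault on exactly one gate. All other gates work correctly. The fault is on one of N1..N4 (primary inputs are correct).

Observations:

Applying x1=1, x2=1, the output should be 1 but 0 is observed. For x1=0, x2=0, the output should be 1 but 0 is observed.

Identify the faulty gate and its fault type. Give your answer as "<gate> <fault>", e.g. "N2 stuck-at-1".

N4 stuck-at-0

Fault-free values for test 1 (x1=1, x2=1): N1=0, N2=1, N3=0, N4=1, giving Y=1. Observed 0.
Test 1: faults giving observed 0 are {N1 stuck-at-1, N2 stuck-at-0, N3 stuck-at-1, N4 stuck-at-0}.
Test 2 (x1=0, x2=0): fault-free N1=1, N2=1, N3=1, N4=1 → 1; observed 0. Eliminates N1 stuck-at-1, N2 stuck-at-0, N3 stuck-at-1.
Only N4 stuck-at-0 is consistent with every test.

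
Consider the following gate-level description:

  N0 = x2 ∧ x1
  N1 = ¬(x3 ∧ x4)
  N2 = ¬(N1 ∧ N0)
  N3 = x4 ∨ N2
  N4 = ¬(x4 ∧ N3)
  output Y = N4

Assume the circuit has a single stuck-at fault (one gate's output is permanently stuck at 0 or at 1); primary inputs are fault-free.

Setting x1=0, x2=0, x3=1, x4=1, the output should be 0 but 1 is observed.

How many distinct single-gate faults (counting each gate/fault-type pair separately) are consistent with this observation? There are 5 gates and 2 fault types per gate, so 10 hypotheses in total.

2

Fault-free: N0=0, N1=0, N2=1, N3=1, N4=0 → 0. Observed 1.
  N0 stuck-at-0: output 0 ✗
  N0 stuck-at-1: output 0 ✗
  N1 stuck-at-0: output 0 ✗
  N1 stuck-at-1: output 0 ✗
  N2 stuck-at-0: output 0 ✗
  N2 stuck-at-1: output 0 ✗
  N3 stuck-at-0: output 1 ✓
  N3 stuck-at-1: output 0 ✗
  N4 stuck-at-0: output 0 ✗
  N4 stuck-at-1: output 1 ✓
Consistent faults: {N3 stuck-at-0, N4 stuck-at-1} — 2 in all.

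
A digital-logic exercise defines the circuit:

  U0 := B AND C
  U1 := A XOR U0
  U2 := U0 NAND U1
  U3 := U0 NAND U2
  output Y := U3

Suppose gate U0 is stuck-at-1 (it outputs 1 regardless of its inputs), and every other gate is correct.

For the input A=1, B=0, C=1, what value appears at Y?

0

Propagate with U0 forced: U0=1 [stuck-at-1], U1=0, U2=1, U3=0.
So Y = 0. (Without the fault it would be 1.)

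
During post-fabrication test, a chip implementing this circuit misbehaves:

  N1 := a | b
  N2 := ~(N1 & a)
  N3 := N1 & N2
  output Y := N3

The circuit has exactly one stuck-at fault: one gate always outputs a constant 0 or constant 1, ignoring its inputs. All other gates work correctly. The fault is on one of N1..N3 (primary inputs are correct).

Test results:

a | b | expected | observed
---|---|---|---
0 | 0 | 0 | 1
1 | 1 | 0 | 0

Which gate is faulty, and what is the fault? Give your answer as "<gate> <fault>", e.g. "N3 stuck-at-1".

Fault-free values for test 1 (a=0, b=0): N1=0, N2=1, N3=0, giving Y=0. Observed 1.
Test 1: faults giving observed 1 are {N1 stuck-at-1, N3 stuck-at-1}.
Test 2 (a=1, b=1): fault-free N1=1, N2=0, N3=0 → 0; observed 0. Eliminates N3 stuck-at-1.
Only N1 stuck-at-1 is consistent with every test.

N1 stuck-at-1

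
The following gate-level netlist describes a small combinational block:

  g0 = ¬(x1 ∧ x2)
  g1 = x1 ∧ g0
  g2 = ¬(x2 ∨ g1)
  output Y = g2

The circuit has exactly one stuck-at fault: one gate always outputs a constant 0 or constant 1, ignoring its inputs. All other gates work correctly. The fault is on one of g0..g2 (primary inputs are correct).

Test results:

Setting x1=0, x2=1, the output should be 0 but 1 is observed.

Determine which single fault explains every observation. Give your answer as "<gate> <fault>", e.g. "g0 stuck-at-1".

Fault-free values for test 1 (x1=0, x2=1): g0=1, g1=0, g2=0, giving Y=0. Observed 1.
Test 1: faults giving observed 1 are {g2 stuck-at-1}.
Only g2 stuck-at-1 is consistent with every test.

g2 stuck-at-1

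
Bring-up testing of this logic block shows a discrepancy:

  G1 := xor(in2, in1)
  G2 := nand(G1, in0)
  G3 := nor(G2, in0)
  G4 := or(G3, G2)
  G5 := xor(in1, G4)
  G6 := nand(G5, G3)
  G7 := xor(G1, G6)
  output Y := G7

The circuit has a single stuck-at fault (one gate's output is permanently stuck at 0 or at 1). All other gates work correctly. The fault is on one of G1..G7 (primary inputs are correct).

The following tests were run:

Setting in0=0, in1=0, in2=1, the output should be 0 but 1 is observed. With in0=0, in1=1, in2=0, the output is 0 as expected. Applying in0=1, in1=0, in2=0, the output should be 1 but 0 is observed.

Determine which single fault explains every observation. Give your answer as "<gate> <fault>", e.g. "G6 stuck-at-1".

G3 stuck-at-1

Fault-free values for test 1 (in0=0, in1=0, in2=1): G1=1, G2=1, G3=0, G4=1, G5=1, G6=1, G7=0, giving Y=0. Observed 1.
Test 1: faults giving observed 1 are {G1 stuck-at-0, G2 stuck-at-0, G3 stuck-at-1, G6 stuck-at-0, G7 stuck-at-1}.
Test 2 (in0=0, in1=1, in2=0): fault-free G1=1, G2=1, G3=0, G4=1, G5=0, G6=1, G7=0 → 0; observed 0. Eliminates G1 stuck-at-0, G6 stuck-at-0, G7 stuck-at-1.
Test 3 (in0=1, in1=0, in2=0): fault-free G1=0, G2=1, G3=0, G4=1, G5=1, G6=1, G7=1 → 1; observed 0. Eliminates G2 stuck-at-0.
Only G3 stuck-at-1 is consistent with every test.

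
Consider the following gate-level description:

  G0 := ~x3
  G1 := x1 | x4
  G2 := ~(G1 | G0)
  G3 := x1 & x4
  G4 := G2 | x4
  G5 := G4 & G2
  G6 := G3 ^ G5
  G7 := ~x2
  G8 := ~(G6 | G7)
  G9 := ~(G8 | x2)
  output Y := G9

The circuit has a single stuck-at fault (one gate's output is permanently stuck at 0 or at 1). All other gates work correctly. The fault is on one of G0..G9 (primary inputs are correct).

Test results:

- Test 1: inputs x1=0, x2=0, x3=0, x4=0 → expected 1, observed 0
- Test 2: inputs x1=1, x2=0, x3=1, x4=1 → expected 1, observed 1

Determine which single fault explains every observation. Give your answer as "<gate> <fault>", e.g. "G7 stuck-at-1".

G7 stuck-at-0

Fault-free values for test 1 (x1=0, x2=0, x3=0, x4=0): G0=1, G1=0, G2=0, G3=0, G4=0, G5=0, G6=0, G7=1, G8=0, G9=1, giving Y=1. Observed 0.
Test 1: faults giving observed 0 are {G7 stuck-at-0, G8 stuck-at-1, G9 stuck-at-0}.
Test 2 (x1=1, x2=0, x3=1, x4=1): fault-free G0=0, G1=1, G2=0, G3=1, G4=1, G5=0, G6=1, G7=1, G8=0, G9=1 → 1; observed 1. Eliminates G8 stuck-at-1, G9 stuck-at-0.
Only G7 stuck-at-0 is consistent with every test.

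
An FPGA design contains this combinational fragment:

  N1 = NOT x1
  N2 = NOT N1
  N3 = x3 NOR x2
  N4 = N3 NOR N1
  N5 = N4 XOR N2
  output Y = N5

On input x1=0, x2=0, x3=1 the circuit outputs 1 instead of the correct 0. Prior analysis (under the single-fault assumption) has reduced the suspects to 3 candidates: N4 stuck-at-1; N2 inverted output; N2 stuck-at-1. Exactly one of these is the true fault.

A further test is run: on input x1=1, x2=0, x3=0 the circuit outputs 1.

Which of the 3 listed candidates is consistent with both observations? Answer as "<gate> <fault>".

Evaluate each candidate on input x1=1, x2=0, x3=0:
  N4 stuck-at-1: N1=0, N2=1, N3=1, N4=1 [stuck-at-1], N5=0 → 0 — eliminated
  N2 inverted output: N1=0, N2=0 [inverted output], N3=1, N4=0, N5=0 → 0 — eliminated
  N2 stuck-at-1: N1=0, N2=1 [stuck-at-1], N3=1, N4=0, N5=1 → 1 — matches
Only N2 stuck-at-1 reproduces the observed 1.

N2 stuck-at-1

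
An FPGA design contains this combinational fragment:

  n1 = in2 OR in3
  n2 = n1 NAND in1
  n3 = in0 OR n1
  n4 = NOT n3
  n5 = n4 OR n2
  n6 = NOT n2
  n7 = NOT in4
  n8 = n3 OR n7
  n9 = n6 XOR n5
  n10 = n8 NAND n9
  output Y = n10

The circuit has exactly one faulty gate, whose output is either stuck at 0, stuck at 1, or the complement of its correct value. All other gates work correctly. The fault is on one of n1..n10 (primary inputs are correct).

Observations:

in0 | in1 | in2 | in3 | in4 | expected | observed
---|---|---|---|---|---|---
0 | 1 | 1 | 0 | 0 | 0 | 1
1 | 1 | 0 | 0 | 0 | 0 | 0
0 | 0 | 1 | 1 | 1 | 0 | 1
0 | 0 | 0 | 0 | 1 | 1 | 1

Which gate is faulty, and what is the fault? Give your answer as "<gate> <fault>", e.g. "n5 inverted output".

n3 stuck-at-0

Fault-free values for test 1 (in0=0, in1=1, in2=1, in3=0, in4=0): n1=1, n2=0, n3=1, n4=0, n5=0, n6=1, n7=1, n8=1, n9=1, n10=0, giving Y=0. Observed 1.
Test 1: faults giving observed 1 are {n3 stuck-at-0, n3 inverted output, n4 stuck-at-1, n4 inverted output, n5 stuck-at-1, n5 inverted output, n6 stuck-at-0, n6 inverted output, n8 stuck-at-0, n8 inverted output, n9 stuck-at-0, n9 inverted output, n10 stuck-at-1, n10 inverted output}.
Test 2 (in0=1, in1=1, in2=0, in3=0, in4=0): fault-free n1=0, n2=1, n3=1, n4=0, n5=1, n6=0, n7=1, n8=1, n9=1, n10=0 → 0; observed 0. Eliminates n5 inverted output, n6 inverted output, n8 stuck-at-0, n8 inverted output, n9 stuck-at-0, n9 inverted output, n10 stuck-at-1, n10 inverted output.
Test 3 (in0=0, in1=0, in2=1, in3=1, in4=1): fault-free n1=1, n2=1, n3=1, n4=0, n5=1, n6=0, n7=0, n8=1, n9=1, n10=0 → 0; observed 1. Eliminates n4 stuck-at-1, n4 inverted output, n5 stuck-at-1, n6 stuck-at-0.
Test 4 (in0=0, in1=0, in2=0, in3=0, in4=1): fault-free n1=0, n2=1, n3=0, n4=1, n5=1, n6=0, n7=0, n8=0, n9=1, n10=1 → 1; observed 1. Eliminates n3 inverted output.
Only n3 stuck-at-0 is consistent with every test.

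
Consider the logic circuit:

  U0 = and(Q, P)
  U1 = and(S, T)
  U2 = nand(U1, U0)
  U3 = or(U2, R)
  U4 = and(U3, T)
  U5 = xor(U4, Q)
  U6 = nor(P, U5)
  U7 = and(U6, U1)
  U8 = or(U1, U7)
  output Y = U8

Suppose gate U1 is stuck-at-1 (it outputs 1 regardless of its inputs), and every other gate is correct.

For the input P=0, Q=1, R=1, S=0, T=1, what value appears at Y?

Propagate with U1 forced: U0=0, U1=1 [stuck-at-1], U2=1, U3=1, U4=1, U5=0, U6=1, U7=1, U8=1.
So Y = 1. (Without the fault it would be 0.)

1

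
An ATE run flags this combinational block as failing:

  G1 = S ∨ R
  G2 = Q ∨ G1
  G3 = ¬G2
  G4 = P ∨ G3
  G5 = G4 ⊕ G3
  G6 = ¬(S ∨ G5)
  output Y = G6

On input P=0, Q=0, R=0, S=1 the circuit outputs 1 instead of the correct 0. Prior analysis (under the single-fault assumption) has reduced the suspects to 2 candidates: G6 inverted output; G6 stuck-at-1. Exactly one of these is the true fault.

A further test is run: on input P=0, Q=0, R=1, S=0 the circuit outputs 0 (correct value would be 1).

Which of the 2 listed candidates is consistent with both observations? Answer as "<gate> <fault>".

G6 inverted output

Evaluate each candidate on input P=0, Q=0, R=1, S=0:
  G6 inverted output: G1=1, G2=1, G3=0, G4=0, G5=0, G6=0 [inverted output] → 0 — matches
  G6 stuck-at-1: G1=1, G2=1, G3=0, G4=0, G5=0, G6=1 [stuck-at-1] → 1 — eliminated
Only G6 inverted output reproduces the observed 0.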